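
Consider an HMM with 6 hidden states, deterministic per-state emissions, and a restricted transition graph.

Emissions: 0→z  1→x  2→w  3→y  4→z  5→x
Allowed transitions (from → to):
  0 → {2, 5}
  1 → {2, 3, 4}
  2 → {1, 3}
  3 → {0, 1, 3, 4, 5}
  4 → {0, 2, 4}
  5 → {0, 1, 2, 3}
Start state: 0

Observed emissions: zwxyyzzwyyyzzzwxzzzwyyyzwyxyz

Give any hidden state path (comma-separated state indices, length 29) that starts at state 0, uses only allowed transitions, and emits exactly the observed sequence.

0,2,1,3,3,4,4,2,3,3,3,4,4,4,2,1,4,4,0,2,3,3,3,0,2,3,1,3,0

  0: obs=z cand={0,4} pick 0 [start]
  1: obs=w cand={2} pick 2 [0->2 ok]
  2: obs=x cand={1,5} pick 1 [2->1 ok]
  3: obs=y cand={3} pick 3 [1->3 ok]
  4: obs=y cand={3} pick 3 [3->3 ok]
  5: obs=z cand={0,4} pick 4 [3->4 ok]
  6: obs=z cand={0,4} pick 4 [4->4 ok]
  7: obs=w cand={2} pick 2 [4->2 ok]
  8: obs=y cand={3} pick 3 [2->3 ok]
  9: obs=y cand={3} pick 3 [3->3 ok]
  10: obs=y cand={3} pick 3 [3->3 ok]
  11: obs=z cand={0,4} pick 4 [3->4 ok]
  12: obs=z cand={0,4} pick 4 [4->4 ok]
  13: obs=z cand={0,4} pick 4 [4->4 ok]
  14: obs=w cand={2} pick 2 [4->2 ok]
  15: obs=x cand={1,5} pick 1 [2->1 ok]
  16: obs=z cand={0,4} pick 4 [1->4 ok]
  17: obs=z cand={0,4} pick 4 [4->4 ok]
  18: obs=z cand={0,4} pick 0 [4->0 ok]
  19: obs=w cand={2} pick 2 [0->2 ok]
  20: obs=y cand={3} pick 3 [2->3 ok]
  21: obs=y cand={3} pick 3 [3->3 ok]
  22: obs=y cand={3} pick 3 [3->3 ok]
  23: obs=z cand={0,4} pick 0 [3->0 ok]
  24: obs=w cand={2} pick 2 [0->2 ok]
  25: obs=y cand={3} pick 3 [2->3 ok]
  26: obs=x cand={1,5} pick 1 [3->1 ok]
  27: obs=y cand={3} pick 3 [1->3 ok]
  28: obs=z cand={0,4} pick 0 [3->0 ok]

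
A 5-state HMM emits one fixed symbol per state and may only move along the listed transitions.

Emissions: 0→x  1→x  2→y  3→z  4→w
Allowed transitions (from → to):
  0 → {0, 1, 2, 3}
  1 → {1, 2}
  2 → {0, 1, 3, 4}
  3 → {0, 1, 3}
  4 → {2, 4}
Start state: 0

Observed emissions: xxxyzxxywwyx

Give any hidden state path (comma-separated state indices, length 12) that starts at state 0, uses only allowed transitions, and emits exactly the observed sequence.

  0: obs=x cand={0,1} pick 0 [start]
  1: obs=x cand={0,1} pick 0 [0->0 ok]
  2: obs=x cand={0,1} pick 0 [0->0 ok]
  3: obs=y cand={2} pick 2 [0->2 ok]
  4: obs=z cand={3} pick 3 [2->3 ok]
  5: obs=x cand={0,1} pick 0 [3->0 ok]
  6: obs=x cand={0,1} pick 1 [0->1 ok]
  7: obs=y cand={2} pick 2 [1->2 ok]
  8: obs=w cand={4} pick 4 [2->4 ok]
  9: obs=w cand={4} pick 4 [4->4 ok]
  10: obs=y cand={2} pick 2 [4->2 ok]
  11: obs=x cand={0,1} pick 0 [2->0 ok]

0,0,0,2,3,0,1,2,4,4,2,0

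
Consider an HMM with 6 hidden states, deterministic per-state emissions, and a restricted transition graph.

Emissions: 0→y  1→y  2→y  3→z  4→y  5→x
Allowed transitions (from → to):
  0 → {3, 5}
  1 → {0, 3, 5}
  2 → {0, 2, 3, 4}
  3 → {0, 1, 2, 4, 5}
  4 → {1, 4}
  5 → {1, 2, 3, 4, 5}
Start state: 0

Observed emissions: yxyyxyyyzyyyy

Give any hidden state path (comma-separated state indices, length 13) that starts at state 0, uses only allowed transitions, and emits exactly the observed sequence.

0,5,4,1,5,4,4,1,3,2,4,1,0

  pos 0: y in {0,1,2,4}, choose 0; start
  pos 1: x in {5}, choose 5; 0->5 ok
  pos 2: y in {0,1,2,4}, choose 4; 5->4 ok
  pos 3: y in {0,1,2,4}, choose 1; 4->1 ok
  pos 4: x in {5}, choose 5; 1->5 ok
  pos 5: y in {0,1,2,4}, choose 4; 5->4 ok
  pos 6: y in {0,1,2,4}, choose 4; 4->4 ok
  pos 7: y in {0,1,2,4}, choose 1; 4->1 ok
  pos 8: z in {3}, choose 3; 1->3 ok
  pos 9: y in {0,1,2,4}, choose 2; 3->2 ok
  pos 10: y in {0,1,2,4}, choose 4; 2->4 ok
  pos 11: y in {0,1,2,4}, choose 1; 4->1 ok
  pos 12: y in {0,1,2,4}, choose 0; 1->0 ok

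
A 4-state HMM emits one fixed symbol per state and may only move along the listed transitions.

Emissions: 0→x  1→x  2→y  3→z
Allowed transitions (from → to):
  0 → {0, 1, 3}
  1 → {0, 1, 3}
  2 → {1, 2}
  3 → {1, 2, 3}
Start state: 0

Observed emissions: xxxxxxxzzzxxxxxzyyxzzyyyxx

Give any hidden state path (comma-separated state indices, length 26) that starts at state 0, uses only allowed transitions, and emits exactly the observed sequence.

  pos 0: x in {0,1}, choose 0; start
  pos 1: x in {0,1}, choose 1; 0->1 ok
  pos 2: x in {0,1}, choose 0; 1->0 ok
  pos 3: x in {0,1}, choose 0; 0->0 ok
  pos 4: x in {0,1}, choose 0; 0->0 ok
  pos 5: x in {0,1}, choose 0; 0->0 ok
  pos 6: x in {0,1}, choose 1; 0->1 ok
  pos 7: z in {3}, choose 3; 1->3 ok
  pos 8: z in {3}, choose 3; 3->3 ok
  pos 9: z in {3}, choose 3; 3->3 ok
  pos 10: x in {0,1}, choose 1; 3->1 ok
  pos 11: x in {0,1}, choose 1; 1->1 ok
  pos 12: x in {0,1}, choose 1; 1->1 ok
  pos 13: x in {0,1}, choose 0; 1->0 ok
  pos 14: x in {0,1}, choose 1; 0->1 ok
  pos 15: z in {3}, choose 3; 1->3 ok
  pos 16: y in {2}, choose 2; 3->2 ok
  pos 17: y in {2}, choose 2; 2->2 ok
  pos 18: x in {0,1}, choose 1; 2->1 ok
  pos 19: z in {3}, choose 3; 1->3 ok
  pos 20: z in {3}, choose 3; 3->3 ok
  pos 21: y in {2}, choose 2; 3->2 ok
  pos 22: y in {2}, choose 2; 2->2 ok
  pos 23: y in {2}, choose 2; 2->2 ok
  pos 24: x in {0,1}, choose 1; 2->1 ok
  pos 25: x in {0,1}, choose 0; 1->0 ok

0,1,0,0,0,0,1,3,3,3,1,1,1,0,1,3,2,2,1,3,3,2,2,2,1,0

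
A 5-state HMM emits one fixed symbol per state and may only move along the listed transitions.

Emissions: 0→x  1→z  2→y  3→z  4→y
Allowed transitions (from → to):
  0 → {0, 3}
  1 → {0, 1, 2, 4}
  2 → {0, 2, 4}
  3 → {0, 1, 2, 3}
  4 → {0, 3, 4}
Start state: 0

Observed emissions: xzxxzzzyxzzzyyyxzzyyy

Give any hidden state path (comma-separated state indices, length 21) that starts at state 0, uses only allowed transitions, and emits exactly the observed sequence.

0,3,0,0,3,1,1,4,0,3,3,1,2,4,4,0,3,1,2,2,4

  [0] x  {0}  => 0  start
  [1] z  {1,3}  => 3  0->3 ok
  [2] x  {0}  => 0  3->0 ok
  [3] x  {0}  => 0  0->0 ok
  [4] z  {1,3}  => 3  0->3 ok
  [5] z  {1,3}  => 1  3->1 ok
  [6] z  {1,3}  => 1  1->1 ok
  [7] y  {2,4}  => 4  1->4 ok
  [8] x  {0}  => 0  4->0 ok
  [9] z  {1,3}  => 3  0->3 ok
  [10] z  {1,3}  => 3  3->3 ok
  [11] z  {1,3}  => 1  3->1 ok
  [12] y  {2,4}  => 2  1->2 ok
  [13] y  {2,4}  => 4  2->4 ok
  [14] y  {2,4}  => 4  4->4 ok
  [15] x  {0}  => 0  4->0 ok
  [16] z  {1,3}  => 3  0->3 ok
  [17] z  {1,3}  => 1  3->1 ok
  [18] y  {2,4}  => 2  1->2 ok
  [19] y  {2,4}  => 2  2->2 ok
  [20] y  {2,4}  => 4  2->4 ok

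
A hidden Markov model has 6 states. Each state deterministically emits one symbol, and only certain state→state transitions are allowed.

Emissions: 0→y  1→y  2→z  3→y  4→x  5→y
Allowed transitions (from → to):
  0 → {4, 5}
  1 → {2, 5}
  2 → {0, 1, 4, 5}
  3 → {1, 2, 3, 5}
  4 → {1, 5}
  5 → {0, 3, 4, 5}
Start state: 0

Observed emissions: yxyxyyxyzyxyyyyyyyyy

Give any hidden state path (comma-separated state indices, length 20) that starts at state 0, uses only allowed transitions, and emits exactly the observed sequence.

0,4,5,4,5,0,4,1,2,5,4,5,5,5,0,5,3,3,3,1

  pos 0: y in {0,1,3,5}, choose 0; start
  pos 1: x in {4}, choose 4; 0->4 ok
  pos 2: y in {0,1,3,5}, choose 5; 4->5 ok
  pos 3: x in {4}, choose 4; 5->4 ok
  pos 4: y in {0,1,3,5}, choose 5; 4->5 ok
  pos 5: y in {0,1,3,5}, choose 0; 5->0 ok
  pos 6: x in {4}, choose 4; 0->4 ok
  pos 7: y in {0,1,3,5}, choose 1; 4->1 ok
  pos 8: z in {2}, choose 2; 1->2 ok
  pos 9: y in {0,1,3,5}, choose 5; 2->5 ok
  pos 10: x in {4}, choose 4; 5->4 ok
  pos 11: y in {0,1,3,5}, choose 5; 4->5 ok
  pos 12: y in {0,1,3,5}, choose 5; 5->5 ok
  pos 13: y in {0,1,3,5}, choose 5; 5->5 ok
  pos 14: y in {0,1,3,5}, choose 0; 5->0 ok
  pos 15: y in {0,1,3,5}, choose 5; 0->5 ok
  pos 16: y in {0,1,3,5}, choose 3; 5->3 ok
  pos 17: y in {0,1,3,5}, choose 3; 3->3 ok
  pos 18: y in {0,1,3,5}, choose 3; 3->3 ok
  pos 19: y in {0,1,3,5}, choose 1; 3->1 ok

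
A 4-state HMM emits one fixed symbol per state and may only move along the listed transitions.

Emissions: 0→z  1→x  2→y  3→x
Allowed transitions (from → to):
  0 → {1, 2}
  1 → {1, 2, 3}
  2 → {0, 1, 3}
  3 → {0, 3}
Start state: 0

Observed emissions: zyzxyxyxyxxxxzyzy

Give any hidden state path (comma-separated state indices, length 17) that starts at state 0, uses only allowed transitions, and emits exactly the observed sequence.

  t0 'z' -> {0}, take 0 (start)
  t1 'y' -> {2}, take 2 (0->2 ok)
  t2 'z' -> {0}, take 0 (2->0 ok)
  t3 'x' -> {1,3}, take 1 (0->1 ok)
  t4 'y' -> {2}, take 2 (1->2 ok)
  t5 'x' -> {1,3}, take 1 (2->1 ok)
  t6 'y' -> {2}, take 2 (1->2 ok)
  t7 'x' -> {1,3}, take 1 (2->1 ok)
  t8 'y' -> {2}, take 2 (1->2 ok)
  t9 'x' -> {1,3}, take 1 (2->1 ok)
  t10 'x' -> {1,3}, take 1 (1->1 ok)
  t11 'x' -> {1,3}, take 3 (1->3 ok)
  t12 'x' -> {1,3}, take 3 (3->3 ok)
  t13 'z' -> {0}, take 0 (3->0 ok)
  t14 'y' -> {2}, take 2 (0->2 ok)
  t15 'z' -> {0}, take 0 (2->0 ok)
  t16 'y' -> {2}, take 2 (0->2 ok)

0,2,0,1,2,1,2,1,2,1,1,3,3,0,2,0,2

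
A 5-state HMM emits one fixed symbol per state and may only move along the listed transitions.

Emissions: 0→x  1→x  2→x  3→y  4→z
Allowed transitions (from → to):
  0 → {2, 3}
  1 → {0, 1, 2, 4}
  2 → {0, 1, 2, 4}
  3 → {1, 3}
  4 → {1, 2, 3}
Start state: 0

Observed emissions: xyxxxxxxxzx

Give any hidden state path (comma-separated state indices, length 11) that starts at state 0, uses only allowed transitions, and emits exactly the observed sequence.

  t0 'x' -> {0,1,2}, take 0 (start)
  t1 'y' -> {3}, take 3 (0->3 ok)
  t2 'x' -> {0,1,2}, take 1 (3->1 ok)
  t3 'x' -> {0,1,2}, take 0 (1->0 ok)
  t4 'x' -> {0,1,2}, take 2 (0->2 ok)
  t5 'x' -> {0,1,2}, take 2 (2->2 ok)
  t6 'x' -> {0,1,2}, take 0 (2->0 ok)
  t7 'x' -> {0,1,2}, take 2 (0->2 ok)
  t8 'x' -> {0,1,2}, take 2 (2->2 ok)
  t9 'z' -> {4}, take 4 (2->4 ok)
  t10 'x' -> {0,1,2}, take 1 (4->1 ok)

0,3,1,0,2,2,0,2,2,4,1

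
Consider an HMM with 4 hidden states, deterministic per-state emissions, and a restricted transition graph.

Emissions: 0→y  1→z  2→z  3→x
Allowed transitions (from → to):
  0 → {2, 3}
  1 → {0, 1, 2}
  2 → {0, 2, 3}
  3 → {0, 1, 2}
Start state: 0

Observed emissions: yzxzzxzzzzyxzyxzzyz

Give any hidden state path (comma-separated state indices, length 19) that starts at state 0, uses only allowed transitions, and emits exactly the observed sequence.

  t0 'y' -> {0}, take 0 (start)
  t1 'z' -> {1,2}, take 2 (0->2 ok)
  t2 'x' -> {3}, take 3 (2->3 ok)
  t3 'z' -> {1,2}, take 1 (3->1 ok)
  t4 'z' -> {1,2}, take 2 (1->2 ok)
  t5 'x' -> {3}, take 3 (2->3 ok)
  t6 'z' -> {1,2}, take 1 (3->1 ok)
  t7 'z' -> {1,2}, take 1 (1->1 ok)
  t8 'z' -> {1,2}, take 2 (1->2 ok)
  t9 'z' -> {1,2}, take 2 (2->2 ok)
  t10 'y' -> {0}, take 0 (2->0 ok)
  t11 'x' -> {3}, take 3 (0->3 ok)
  t12 'z' -> {1,2}, take 1 (3->1 ok)
  t13 'y' -> {0}, take 0 (1->0 ok)
  t14 'x' -> {3}, take 3 (0->3 ok)
  t15 'z' -> {1,2}, take 2 (3->2 ok)
  t16 'z' -> {1,2}, take 2 (2->2 ok)
  t17 'y' -> {0}, take 0 (2->0 ok)
  t18 'z' -> {1,2}, take 2 (0->2 ok)

0,2,3,1,2,3,1,1,2,2,0,3,1,0,3,2,2,0,2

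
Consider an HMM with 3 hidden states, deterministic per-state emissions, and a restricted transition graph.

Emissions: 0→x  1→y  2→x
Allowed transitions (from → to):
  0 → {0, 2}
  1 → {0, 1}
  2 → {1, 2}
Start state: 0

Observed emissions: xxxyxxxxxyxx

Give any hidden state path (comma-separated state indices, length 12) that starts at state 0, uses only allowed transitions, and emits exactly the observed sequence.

  t0 'x' -> {0,2}, take 0 (start)
  t1 'x' -> {0,2}, take 2 (0->2 ok)
  t2 'x' -> {0,2}, take 2 (2->2 ok)
  t3 'y' -> {1}, take 1 (2->1 ok)
  t4 'x' -> {0,2}, take 0 (1->0 ok)
  t5 'x' -> {0,2}, take 0 (0->0 ok)
  t6 'x' -> {0,2}, take 2 (0->2 ok)
  t7 'x' -> {0,2}, take 2 (2->2 ok)
  t8 'x' -> {0,2}, take 2 (2->2 ok)
  t9 'y' -> {1}, take 1 (2->1 ok)
  t10 'x' -> {0,2}, take 0 (1->0 ok)
  t11 'x' -> {0,2}, take 0 (0->0 ok)

0,2,2,1,0,0,2,2,2,1,0,0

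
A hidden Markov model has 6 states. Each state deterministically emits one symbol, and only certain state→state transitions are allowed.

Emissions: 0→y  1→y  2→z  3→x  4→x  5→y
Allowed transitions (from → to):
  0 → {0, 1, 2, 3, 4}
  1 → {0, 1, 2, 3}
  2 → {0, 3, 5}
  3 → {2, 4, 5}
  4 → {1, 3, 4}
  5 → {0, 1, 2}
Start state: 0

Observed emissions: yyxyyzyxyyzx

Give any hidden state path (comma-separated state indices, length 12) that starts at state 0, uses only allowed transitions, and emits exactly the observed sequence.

0,0,3,5,0,2,0,4,1,1,2,3

  0: obs=y cand={0,1,5} pick 0 [start]
  1: obs=y cand={0,1,5} pick 0 [0->0 ok]
  2: obs=x cand={3,4} pick 3 [0->3 ok]
  3: obs=y cand={0,1,5} pick 5 [3->5 ok]
  4: obs=y cand={0,1,5} pick 0 [5->0 ok]
  5: obs=z cand={2} pick 2 [0->2 ok]
  6: obs=y cand={0,1,5} pick 0 [2->0 ok]
  7: obs=x cand={3,4} pick 4 [0->4 ok]
  8: obs=y cand={0,1,5} pick 1 [4->1 ok]
  9: obs=y cand={0,1,5} pick 1 [1->1 ok]
  10: obs=z cand={2} pick 2 [1->2 ok]
  11: obs=x cand={3,4} pick 3 [2->3 ok]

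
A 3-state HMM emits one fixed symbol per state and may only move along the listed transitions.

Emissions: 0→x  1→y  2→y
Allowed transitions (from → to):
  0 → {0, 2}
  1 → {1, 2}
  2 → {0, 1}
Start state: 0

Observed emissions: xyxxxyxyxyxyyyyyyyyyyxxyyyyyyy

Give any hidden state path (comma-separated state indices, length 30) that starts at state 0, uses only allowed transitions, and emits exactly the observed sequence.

  0: obs=x cand={0} pick 0 [start]
  1: obs=y cand={1,2} pick 2 [0->2 ok]
  2: obs=x cand={0} pick 0 [2->0 ok]
  3: obs=x cand={0} pick 0 [0->0 ok]
  4: obs=x cand={0} pick 0 [0->0 ok]
  5: obs=y cand={1,2} pick 2 [0->2 ok]
  6: obs=x cand={0} pick 0 [2->0 ok]
  7: obs=y cand={1,2} pick 2 [0->2 ok]
  8: obs=x cand={0} pick 0 [2->0 ok]
  9: obs=y cand={1,2} pick 2 [0->2 ok]
  10: obs=x cand={0} pick 0 [2->0 ok]
  11: obs=y cand={1,2} pick 2 [0->2 ok]
  12: obs=y cand={1,2} pick 1 [2->1 ok]
  13: obs=y cand={1,2} pick 1 [1->1 ok]
  14: obs=y cand={1,2} pick 2 [1->2 ok]
  15: obs=y cand={1,2} pick 1 [2->1 ok]
  16: obs=y cand={1,2} pick 1 [1->1 ok]
  17: obs=y cand={1,2} pick 1 [1->1 ok]
  18: obs=y cand={1,2} pick 1 [1->1 ok]
  19: obs=y cand={1,2} pick 1 [1->1 ok]
  20: obs=y cand={1,2} pick 2 [1->2 ok]
  21: obs=x cand={0} pick 0 [2->0 ok]
  22: obs=x cand={0} pick 0 [0->0 ok]
  23: obs=y cand={1,2} pick 2 [0->2 ok]
  24: obs=y cand={1,2} pick 1 [2->1 ok]
  25: obs=y cand={1,2} pick 2 [1->2 ok]
  26: obs=y cand={1,2} pick 1 [2->1 ok]
  27: obs=y cand={1,2} pick 1 [1->1 ok]
  28: obs=y cand={1,2} pick 1 [1->1 ok]
  29: obs=y cand={1,2} pick 2 [1->2 ok]

0,2,0,0,0,2,0,2,0,2,0,2,1,1,2,1,1,1,1,1,2,0,0,2,1,2,1,1,1,2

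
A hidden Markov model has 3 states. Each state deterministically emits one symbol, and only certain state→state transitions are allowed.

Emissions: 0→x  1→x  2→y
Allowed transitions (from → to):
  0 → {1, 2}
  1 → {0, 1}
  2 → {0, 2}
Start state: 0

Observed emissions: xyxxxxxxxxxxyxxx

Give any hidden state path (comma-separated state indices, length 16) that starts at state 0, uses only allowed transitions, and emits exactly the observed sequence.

  t0 'x' -> {0,1}, take 0 (start)
  t1 'y' -> {2}, take 2 (0->2 ok)
  t2 'x' -> {0,1}, take 0 (2->0 ok)
  t3 'x' -> {0,1}, take 1 (0->1 ok)
  t4 'x' -> {0,1}, take 1 (1->1 ok)
  t5 'x' -> {0,1}, take 0 (1->0 ok)
  t6 'x' -> {0,1}, take 1 (0->1 ok)
  t7 'x' -> {0,1}, take 0 (1->0 ok)
  t8 'x' -> {0,1}, take 1 (0->1 ok)
  t9 'x' -> {0,1}, take 0 (1->0 ok)
  t10 'x' -> {0,1}, take 1 (0->1 ok)
  t11 'x' -> {0,1}, take 0 (1->0 ok)
  t12 'y' -> {2}, take 2 (0->2 ok)
  t13 'x' -> {0,1}, take 0 (2->0 ok)
  t14 'x' -> {0,1}, take 1 (0->1 ok)
  t15 'x' -> {0,1}, take 1 (1->1 ok)

0,2,0,1,1,0,1,0,1,0,1,0,2,0,1,1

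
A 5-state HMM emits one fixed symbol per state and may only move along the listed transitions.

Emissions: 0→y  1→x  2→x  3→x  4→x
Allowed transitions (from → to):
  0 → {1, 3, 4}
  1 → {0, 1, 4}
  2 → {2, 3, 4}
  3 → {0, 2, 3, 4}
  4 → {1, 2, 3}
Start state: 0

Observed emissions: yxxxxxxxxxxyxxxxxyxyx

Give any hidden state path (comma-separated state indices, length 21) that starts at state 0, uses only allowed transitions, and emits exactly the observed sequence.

  pos 0: y in {0}, choose 0; start
  pos 1: x in {1,2,3,4}, choose 1; 0->1 ok
  pos 2: x in {1,2,3,4}, choose 1; 1->1 ok
  pos 3: x in {1,2,3,4}, choose 1; 1->1 ok
  pos 4: x in {1,2,3,4}, choose 4; 1->4 ok
  pos 5: x in {1,2,3,4}, choose 1; 4->1 ok
  pos 6: x in {1,2,3,4}, choose 1; 1->1 ok
  pos 7: x in {1,2,3,4}, choose 1; 1->1 ok
  pos 8: x in {1,2,3,4}, choose 1; 1->1 ok
  pos 9: x in {1,2,3,4}, choose 4; 1->4 ok
  pos 10: x in {1,2,3,4}, choose 3; 4->3 ok
  pos 11: y in {0}, choose 0; 3->0 ok
  pos 12: x in {1,2,3,4}, choose 3; 0->3 ok
  pos 13: x in {1,2,3,4}, choose 3; 3->3 ok
  pos 14: x in {1,2,3,4}, choose 3; 3->3 ok
  pos 15: x in {1,2,3,4}, choose 4; 3->4 ok
  pos 16: x in {1,2,3,4}, choose 1; 4->1 ok
  pos 17: y in {0}, choose 0; 1->0 ok
  pos 18: x in {1,2,3,4}, choose 1; 0->1 ok
  pos 19: y in {0}, choose 0; 1->0 ok
  pos 20: x in {1,2,3,4}, choose 4; 0->4 ok

0,1,1,1,4,1,1,1,1,4,3,0,3,3,3,4,1,0,1,0,4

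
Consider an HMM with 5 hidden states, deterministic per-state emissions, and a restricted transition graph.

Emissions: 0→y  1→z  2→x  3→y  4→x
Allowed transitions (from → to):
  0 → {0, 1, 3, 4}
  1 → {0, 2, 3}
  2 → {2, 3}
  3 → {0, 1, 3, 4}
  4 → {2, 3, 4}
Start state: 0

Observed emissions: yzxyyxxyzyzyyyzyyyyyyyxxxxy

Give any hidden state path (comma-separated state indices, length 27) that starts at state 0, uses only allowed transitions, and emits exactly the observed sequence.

0,1,2,3,0,4,4,3,1,0,1,3,0,0,1,3,0,0,0,3,0,0,4,2,2,2,3

  [0] y  {0,3}  => 0  start
  [1] z  {1}  => 1  0->1 ok
  [2] x  {2,4}  => 2  1->2 ok
  [3] y  {0,3}  => 3  2->3 ok
  [4] y  {0,3}  => 0  3->0 ok
  [5] x  {2,4}  => 4  0->4 ok
  [6] x  {2,4}  => 4  4->4 ok
  [7] y  {0,3}  => 3  4->3 ok
  [8] z  {1}  => 1  3->1 ok
  [9] y  {0,3}  => 0  1->0 ok
  [10] z  {1}  => 1  0->1 ok
  [11] y  {0,3}  => 3  1->3 ok
  [12] y  {0,3}  => 0  3->0 ok
  [13] y  {0,3}  => 0  0->0 ok
  [14] z  {1}  => 1  0->1 ok
  [15] y  {0,3}  => 3  1->3 ok
  [16] y  {0,3}  => 0  3->0 ok
  [17] y  {0,3}  => 0  0->0 ok
  [18] y  {0,3}  => 0  0->0 ok
  [19] y  {0,3}  => 3  0->3 ok
  [20] y  {0,3}  => 0  3->0 ok
  [21] y  {0,3}  => 0  0->0 ok
  [22] x  {2,4}  => 4  0->4 ok
  [23] x  {2,4}  => 2  4->2 ok
  [24] x  {2,4}  => 2  2->2 ok
  [25] x  {2,4}  => 2  2->2 ok
  [26] y  {0,3}  => 3  2->3 ok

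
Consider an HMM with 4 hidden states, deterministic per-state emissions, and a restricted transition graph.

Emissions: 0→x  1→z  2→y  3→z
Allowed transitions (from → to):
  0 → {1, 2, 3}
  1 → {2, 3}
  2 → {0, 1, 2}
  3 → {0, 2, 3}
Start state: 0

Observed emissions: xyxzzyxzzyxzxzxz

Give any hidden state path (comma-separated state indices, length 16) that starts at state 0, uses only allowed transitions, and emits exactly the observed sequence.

0,2,0,1,3,2,0,1,3,2,0,3,0,3,0,3

  [0] x  {0}  => 0  start
  [1] y  {2}  => 2  0->2 ok
  [2] x  {0}  => 0  2->0 ok
  [3] z  {1,3}  => 1  0->1 ok
  [4] z  {1,3}  => 3  1->3 ok
  [5] y  {2}  => 2  3->2 ok
  [6] x  {0}  => 0  2->0 ok
  [7] z  {1,3}  => 1  0->1 ok
  [8] z  {1,3}  => 3  1->3 ok
  [9] y  {2}  => 2  3->2 ok
  [10] x  {0}  => 0  2->0 ok
  [11] z  {1,3}  => 3  0->3 ok
  [12] x  {0}  => 0  3->0 ok
  [13] z  {1,3}  => 3  0->3 ok
  [14] x  {0}  => 0  3->0 ok
  [15] z  {1,3}  => 3  0->3 ok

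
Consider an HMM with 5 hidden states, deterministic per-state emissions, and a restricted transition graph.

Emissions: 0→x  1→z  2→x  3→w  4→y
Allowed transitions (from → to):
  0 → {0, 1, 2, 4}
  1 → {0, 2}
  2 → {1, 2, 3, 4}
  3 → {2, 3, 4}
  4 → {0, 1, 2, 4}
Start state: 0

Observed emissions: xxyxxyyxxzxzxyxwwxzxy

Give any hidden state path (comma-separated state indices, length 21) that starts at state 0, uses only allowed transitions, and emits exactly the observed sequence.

0,2,4,0,0,4,4,0,0,1,2,1,2,4,2,3,3,2,1,2,4

  t0 'x' -> {0,2}, take 0 (start)
  t1 'x' -> {0,2}, take 2 (0->2 ok)
  t2 'y' -> {4}, take 4 (2->4 ok)
  t3 'x' -> {0,2}, take 0 (4->0 ok)
  t4 'x' -> {0,2}, take 0 (0->0 ok)
  t5 'y' -> {4}, take 4 (0->4 ok)
  t6 'y' -> {4}, take 4 (4->4 ok)
  t7 'x' -> {0,2}, take 0 (4->0 ok)
  t8 'x' -> {0,2}, take 0 (0->0 ok)
  t9 'z' -> {1}, take 1 (0->1 ok)
  t10 'x' -> {0,2}, take 2 (1->2 ok)
  t11 'z' -> {1}, take 1 (2->1 ok)
  t12 'x' -> {0,2}, take 2 (1->2 ok)
  t13 'y' -> {4}, take 4 (2->4 ok)
  t14 'x' -> {0,2}, take 2 (4->2 ok)
  t15 'w' -> {3}, take 3 (2->3 ok)
  t16 'w' -> {3}, take 3 (3->3 ok)
  t17 'x' -> {0,2}, take 2 (3->2 ok)
  t18 'z' -> {1}, take 1 (2->1 ok)
  t19 'x' -> {0,2}, take 2 (1->2 ok)
  t20 'y' -> {4}, take 4 (2->4 ok)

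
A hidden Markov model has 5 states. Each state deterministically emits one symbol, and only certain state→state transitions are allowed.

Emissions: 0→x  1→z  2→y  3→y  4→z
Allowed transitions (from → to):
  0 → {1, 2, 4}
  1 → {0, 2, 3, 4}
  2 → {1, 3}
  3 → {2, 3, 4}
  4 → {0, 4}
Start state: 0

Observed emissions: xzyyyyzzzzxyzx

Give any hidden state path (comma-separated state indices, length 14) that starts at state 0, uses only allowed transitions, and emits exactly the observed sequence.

0,1,2,3,3,2,1,4,4,4,0,2,1,0

  [0] x  {0}  => 0  start
  [1] z  {1,4}  => 1  0->1 ok
  [2] y  {2,3}  => 2  1->2 ok
  [3] y  {2,3}  => 3  2->3 ok
  [4] y  {2,3}  => 3  3->3 ok
  [5] y  {2,3}  => 2  3->2 ok
  [6] z  {1,4}  => 1  2->1 ok
  [7] z  {1,4}  => 4  1->4 ok
  [8] z  {1,4}  => 4  4->4 ok
  [9] z  {1,4}  => 4  4->4 ok
  [10] x  {0}  => 0  4->0 ok
  [11] y  {2,3}  => 2  0->2 ok
  [12] z  {1,4}  => 1  2->1 ok
  [13] x  {0}  => 0  1->0 ok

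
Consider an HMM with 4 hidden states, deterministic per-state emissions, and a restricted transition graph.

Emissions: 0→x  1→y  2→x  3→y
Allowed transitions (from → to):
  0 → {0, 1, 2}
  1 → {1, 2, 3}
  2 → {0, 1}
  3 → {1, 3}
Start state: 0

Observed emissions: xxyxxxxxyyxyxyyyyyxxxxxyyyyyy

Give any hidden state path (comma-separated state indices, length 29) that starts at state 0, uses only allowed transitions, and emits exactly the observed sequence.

  pos 0: x in {0,2}, choose 0; start
  pos 1: x in {0,2}, choose 2; 0->2 ok
  pos 2: y in {1,3}, choose 1; 2->1 ok
  pos 3: x in {0,2}, choose 2; 1->2 ok
  pos 4: x in {0,2}, choose 0; 2->0 ok
  pos 5: x in {0,2}, choose 2; 0->2 ok
  pos 6: x in {0,2}, choose 0; 2->0 ok
  pos 7: x in {0,2}, choose 0; 0->0 ok
  pos 8: y in {1,3}, choose 1; 0->1 ok
  pos 9: y in {1,3}, choose 1; 1->1 ok
  pos 10: x in {0,2}, choose 2; 1->2 ok
  pos 11: y in {1,3}, choose 1; 2->1 ok
  pos 12: x in {0,2}, choose 2; 1->2 ok
  pos 13: y in {1,3}, choose 1; 2->1 ok
  pos 14: y in {1,3}, choose 3; 1->3 ok
  pos 15: y in {1,3}, choose 1; 3->1 ok
  pos 16: y in {1,3}, choose 1; 1->1 ok
  pos 17: y in {1,3}, choose 1; 1->1 ok
  pos 18: x in {0,2}, choose 2; 1->2 ok
  pos 19: x in {0,2}, choose 0; 2->0 ok
  pos 20: x in {0,2}, choose 2; 0->2 ok
  pos 21: x in {0,2}, choose 0; 2->0 ok
  pos 22: x in {0,2}, choose 2; 0->2 ok
  pos 23: y in {1,3}, choose 1; 2->1 ok
  pos 24: y in {1,3}, choose 3; 1->3 ok
  pos 25: y in {1,3}, choose 1; 3->1 ok
  pos 26: y in {1,3}, choose 3; 1->3 ok
  pos 27: y in {1,3}, choose 3; 3->3 ok
  pos 28: y in {1,3}, choose 3; 3->3 ok

0,2,1,2,0,2,0,0,1,1,2,1,2,1,3,1,1,1,2,0,2,0,2,1,3,1,3,3,3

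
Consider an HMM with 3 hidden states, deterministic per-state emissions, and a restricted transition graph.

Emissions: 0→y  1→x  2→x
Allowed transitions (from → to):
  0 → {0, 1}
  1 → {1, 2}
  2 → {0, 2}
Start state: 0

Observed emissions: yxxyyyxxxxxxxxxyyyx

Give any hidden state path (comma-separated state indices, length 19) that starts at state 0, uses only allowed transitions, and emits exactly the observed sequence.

  t0 'y' -> {0}, take 0 (start)
  t1 'x' -> {1,2}, take 1 (0->1 ok)
  t2 'x' -> {1,2}, take 2 (1->2 ok)
  t3 'y' -> {0}, take 0 (2->0 ok)
  t4 'y' -> {0}, take 0 (0->0 ok)
  t5 'y' -> {0}, take 0 (0->0 ok)
  t6 'x' -> {1,2}, take 1 (0->1 ok)
  t7 'x' -> {1,2}, take 1 (1->1 ok)
  t8 'x' -> {1,2}, take 1 (1->1 ok)
  t9 'x' -> {1,2}, take 1 (1->1 ok)
  t10 'x' -> {1,2}, take 1 (1->1 ok)
  t11 'x' -> {1,2}, take 2 (1->2 ok)
  t12 'x' -> {1,2}, take 2 (2->2 ok)
  t13 'x' -> {1,2}, take 2 (2->2 ok)
  t14 'x' -> {1,2}, take 2 (2->2 ok)
  t15 'y' -> {0}, take 0 (2->0 ok)
  t16 'y' -> {0}, take 0 (0->0 ok)
  t17 'y' -> {0}, take 0 (0->0 ok)
  t18 'x' -> {1,2}, take 1 (0->1 ok)

0,1,2,0,0,0,1,1,1,1,1,2,2,2,2,0,0,0,1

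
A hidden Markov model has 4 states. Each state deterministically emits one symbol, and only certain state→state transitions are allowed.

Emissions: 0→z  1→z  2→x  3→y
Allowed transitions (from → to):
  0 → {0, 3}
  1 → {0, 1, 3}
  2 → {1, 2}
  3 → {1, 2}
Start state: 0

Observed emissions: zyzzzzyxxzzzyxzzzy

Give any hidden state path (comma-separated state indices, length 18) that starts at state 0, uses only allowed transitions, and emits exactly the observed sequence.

0,3,1,1,1,0,3,2,2,1,1,0,3,2,1,1,0,3

  0: obs=z cand={0,1} pick 0 [start]
  1: obs=y cand={3} pick 3 [0->3 ok]
  2: obs=z cand={0,1} pick 1 [3->1 ok]
  3: obs=z cand={0,1} pick 1 [1->1 ok]
  4: obs=z cand={0,1} pick 1 [1->1 ok]
  5: obs=z cand={0,1} pick 0 [1->0 ok]
  6: obs=y cand={3} pick 3 [0->3 ok]
  7: obs=x cand={2} pick 2 [3->2 ok]
  8: obs=x cand={2} pick 2 [2->2 ok]
  9: obs=z cand={0,1} pick 1 [2->1 ok]
  10: obs=z cand={0,1} pick 1 [1->1 ok]
  11: obs=z cand={0,1} pick 0 [1->0 ok]
  12: obs=y cand={3} pick 3 [0->3 ok]
  13: obs=x cand={2} pick 2 [3->2 ok]
  14: obs=z cand={0,1} pick 1 [2->1 ok]
  15: obs=z cand={0,1} pick 1 [1->1 ok]
  16: obs=z cand={0,1} pick 0 [1->0 ok]
  17: obs=y cand={3} pick 3 [0->3 ok]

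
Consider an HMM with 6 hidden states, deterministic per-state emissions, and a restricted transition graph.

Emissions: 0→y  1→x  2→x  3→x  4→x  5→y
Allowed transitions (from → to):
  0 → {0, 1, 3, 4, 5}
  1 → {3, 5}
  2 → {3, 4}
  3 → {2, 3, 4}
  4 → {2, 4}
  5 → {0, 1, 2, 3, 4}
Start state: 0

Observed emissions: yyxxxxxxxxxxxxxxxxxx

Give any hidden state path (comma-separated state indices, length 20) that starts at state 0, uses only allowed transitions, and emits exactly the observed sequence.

  [0] y  {0,5}  => 0  start
  [1] y  {0,5}  => 5  0->5 ok
  [2] x  {1,2,3,4}  => 2  5->2 ok
  [3] x  {1,2,3,4}  => 4  2->4 ok
  [4] x  {1,2,3,4}  => 2  4->2 ok
  [5] x  {1,2,3,4}  => 3  2->3 ok
  [6] x  {1,2,3,4}  => 2  3->2 ok
  [7] x  {1,2,3,4}  => 4  2->4 ok
  [8] x  {1,2,3,4}  => 2  4->2 ok
  [9] x  {1,2,3,4}  => 3  2->3 ok
  [10] x  {1,2,3,4}  => 2  3->2 ok
  [11] x  {1,2,3,4}  => 3  2->3 ok
  [12] x  {1,2,3,4}  => 2  3->2 ok
  [13] x  {1,2,3,4}  => 4  2->4 ok
  [14] x  {1,2,3,4}  => 2  4->2 ok
  [15] x  {1,2,3,4}  => 4  2->4 ok
  [16] x  {1,2,3,4}  => 2  4->2 ok
  [17] x  {1,2,3,4}  => 4  2->4 ok
  [18] x  {1,2,3,4}  => 2  4->2 ok
  [19] x  {1,2,3,4}  => 3  2->3 ok

0,5,2,4,2,3,2,4,2,3,2,3,2,4,2,4,2,4,2,3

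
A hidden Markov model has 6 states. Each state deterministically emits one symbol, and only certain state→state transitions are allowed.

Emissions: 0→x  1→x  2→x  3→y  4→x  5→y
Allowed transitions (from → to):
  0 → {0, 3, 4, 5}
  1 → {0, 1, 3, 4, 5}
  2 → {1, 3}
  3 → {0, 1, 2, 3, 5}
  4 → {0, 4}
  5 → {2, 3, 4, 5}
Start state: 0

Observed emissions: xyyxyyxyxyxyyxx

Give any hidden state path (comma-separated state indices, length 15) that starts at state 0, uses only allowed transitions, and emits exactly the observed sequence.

  [0] x  {0,1,2,4}  => 0  start
  [1] y  {3,5}  => 3  0->3 ok
  [2] y  {3,5}  => 3  3->3 ok
  [3] x  {0,1,2,4}  => 0  3->0 ok
  [4] y  {3,5}  => 5  0->5 ok
  [5] y  {3,5}  => 3  5->3 ok
  [6] x  {0,1,2,4}  => 1  3->1 ok
  [7] y  {3,5}  => 3  1->3 ok
  [8] x  {0,1,2,4}  => 1  3->1 ok
  [9] y  {3,5}  => 3  1->3 ok
  [10] x  {0,1,2,4}  => 2  3->2 ok
  [11] y  {3,5}  => 3  2->3 ok
  [12] y  {3,5}  => 5  3->5 ok
  [13] x  {0,1,2,4}  => 4  5->4 ok
  [14] x  {0,1,2,4}  => 0  4->0 ok

0,3,3,0,5,3,1,3,1,3,2,3,5,4,0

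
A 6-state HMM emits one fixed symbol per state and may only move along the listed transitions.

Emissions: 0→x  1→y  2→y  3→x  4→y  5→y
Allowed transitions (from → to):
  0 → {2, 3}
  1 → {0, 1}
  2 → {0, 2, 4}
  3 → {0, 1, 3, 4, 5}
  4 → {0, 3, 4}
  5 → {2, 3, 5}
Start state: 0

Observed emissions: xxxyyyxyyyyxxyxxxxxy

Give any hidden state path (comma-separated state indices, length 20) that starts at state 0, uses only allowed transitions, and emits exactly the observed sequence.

0,3,3,1,1,1,0,2,2,2,4,0,3,4,0,3,3,0,3,1

  pos 0: x in {0,3}, choose 0; start
  pos 1: x in {0,3}, choose 3; 0->3 ok
  pos 2: x in {0,3}, choose 3; 3->3 ok
  pos 3: y in {1,2,4,5}, choose 1; 3->1 ok
  pos 4: y in {1,2,4,5}, choose 1; 1->1 ok
  pos 5: y in {1,2,4,5}, choose 1; 1->1 ok
  pos 6: x in {0,3}, choose 0; 1->0 ok
  pos 7: y in {1,2,4,5}, choose 2; 0->2 ok
  pos 8: y in {1,2,4,5}, choose 2; 2->2 ok
  pos 9: y in {1,2,4,5}, choose 2; 2->2 ok
  pos 10: y in {1,2,4,5}, choose 4; 2->4 ok
  pos 11: x in {0,3}, choose 0; 4->0 ok
  pos 12: x in {0,3}, choose 3; 0->3 ok
  pos 13: y in {1,2,4,5}, choose 4; 3->4 ok
  pos 14: x in {0,3}, choose 0; 4->0 ok
  pos 15: x in {0,3}, choose 3; 0->3 ok
  pos 16: x in {0,3}, choose 3; 3->3 ok
  pos 17: x in {0,3}, choose 0; 3->0 ok
  pos 18: x in {0,3}, choose 3; 0->3 ok
  pos 19: y in {1,2,4,5}, choose 1; 3->1 ok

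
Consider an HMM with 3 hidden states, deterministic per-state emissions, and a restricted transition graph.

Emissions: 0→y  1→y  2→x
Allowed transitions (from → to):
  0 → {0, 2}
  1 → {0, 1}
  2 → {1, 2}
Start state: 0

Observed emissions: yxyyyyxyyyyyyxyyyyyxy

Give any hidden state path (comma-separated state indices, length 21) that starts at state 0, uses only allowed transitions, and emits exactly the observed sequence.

  t0 'y' -> {0,1}, take 0 (start)
  t1 'x' -> {2}, take 2 (0->2 ok)
  t2 'y' -> {0,1}, take 1 (2->1 ok)
  t3 'y' -> {0,1}, take 1 (1->1 ok)
  t4 'y' -> {0,1}, take 1 (1->1 ok)
  t5 'y' -> {0,1}, take 0 (1->0 ok)
  t6 'x' -> {2}, take 2 (0->2 ok)
  t7 'y' -> {0,1}, take 1 (2->1 ok)
  t8 'y' -> {0,1}, take 0 (1->0 ok)
  t9 'y' -> {0,1}, take 0 (0->0 ok)
  t10 'y' -> {0,1}, take 0 (0->0 ok)
  t11 'y' -> {0,1}, take 0 (0->0 ok)
  t12 'y' -> {0,1}, take 0 (0->0 ok)
  t13 'x' -> {2}, take 2 (0->2 ok)
  t14 'y' -> {0,1}, take 1 (2->1 ok)
  t15 'y' -> {0,1}, take 1 (1->1 ok)
  t16 'y' -> {0,1}, take 1 (1->1 ok)
  t17 'y' -> {0,1}, take 1 (1->1 ok)
  t18 'y' -> {0,1}, take 0 (1->0 ok)
  t19 'x' -> {2}, take 2 (0->2 ok)
  t20 'y' -> {0,1}, take 1 (2->1 ok)

0,2,1,1,1,0,2,1,0,0,0,0,0,2,1,1,1,1,0,2,1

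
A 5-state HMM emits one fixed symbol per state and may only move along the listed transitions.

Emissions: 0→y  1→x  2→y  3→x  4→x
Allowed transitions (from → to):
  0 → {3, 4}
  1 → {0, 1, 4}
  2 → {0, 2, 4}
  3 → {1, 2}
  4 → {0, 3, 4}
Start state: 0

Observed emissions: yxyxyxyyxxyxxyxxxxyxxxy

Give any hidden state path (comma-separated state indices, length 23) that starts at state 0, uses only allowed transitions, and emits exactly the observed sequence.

0,4,0,4,0,3,2,0,3,1,0,4,4,0,4,4,3,1,0,3,1,4,0

  pos 0: y in {0,2}, choose 0; start
  pos 1: x in {1,3,4}, choose 4; 0->4 ok
  pos 2: y in {0,2}, choose 0; 4->0 ok
  pos 3: x in {1,3,4}, choose 4; 0->4 ok
  pos 4: y in {0,2}, choose 0; 4->0 ok
  pos 5: x in {1,3,4}, choose 3; 0->3 ok
  pos 6: y in {0,2}, choose 2; 3->2 ok
  pos 7: y in {0,2}, choose 0; 2->0 ok
  pos 8: x in {1,3,4}, choose 3; 0->3 ok
  pos 9: x in {1,3,4}, choose 1; 3->1 ok
  pos 10: y in {0,2}, choose 0; 1->0 ok
  pos 11: x in {1,3,4}, choose 4; 0->4 ok
  pos 12: x in {1,3,4}, choose 4; 4->4 ok
  pos 13: y in {0,2}, choose 0; 4->0 ok
  pos 14: x in {1,3,4}, choose 4; 0->4 ok
  pos 15: x in {1,3,4}, choose 4; 4->4 ok
  pos 16: x in {1,3,4}, choose 3; 4->3 ok
  pos 17: x in {1,3,4}, choose 1; 3->1 ok
  pos 18: y in {0,2}, choose 0; 1->0 ok
  pos 19: x in {1,3,4}, choose 3; 0->3 ok
  pos 20: x in {1,3,4}, choose 1; 3->1 ok
  pos 21: x in {1,3,4}, choose 4; 1->4 ok
  pos 22: y in {0,2}, choose 0; 4->0 ok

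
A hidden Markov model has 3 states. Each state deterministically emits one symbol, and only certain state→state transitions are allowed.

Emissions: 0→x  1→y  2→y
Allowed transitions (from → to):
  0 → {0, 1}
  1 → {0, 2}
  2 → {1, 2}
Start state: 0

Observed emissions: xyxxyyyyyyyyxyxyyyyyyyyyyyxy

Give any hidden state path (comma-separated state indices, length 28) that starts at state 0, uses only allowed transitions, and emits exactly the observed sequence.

  0: obs=x cand={0} pick 0 [start]
  1: obs=y cand={1,2} pick 1 [0->1 ok]
  2: obs=x cand={0} pick 0 [1->0 ok]
  3: obs=x cand={0} pick 0 [0->0 ok]
  4: obs=y cand={1,2} pick 1 [0->1 ok]
  5: obs=y cand={1,2} pick 2 [1->2 ok]
  6: obs=y cand={1,2} pick 2 [2->2 ok]
  7: obs=y cand={1,2} pick 2 [2->2 ok]
  8: obs=y cand={1,2} pick 1 [2->1 ok]
  9: obs=y cand={1,2} pick 2 [1->2 ok]
  10: obs=y cand={1,2} pick 2 [2->2 ok]
  11: obs=y cand={1,2} pick 1 [2->1 ok]
  12: obs=x cand={0} pick 0 [1->0 ok]
  13: obs=y cand={1,2} pick 1 [0->1 ok]
  14: obs=x cand={0} pick 0 [1->0 ok]
  15: obs=y cand={1,2} pick 1 [0->1 ok]
  16: obs=y cand={1,2} pick 2 [1->2 ok]
  17: obs=y cand={1,2} pick 2 [2->2 ok]
  18: obs=y cand={1,2} pick 2 [2->2 ok]
  19: obs=y cand={1,2} pick 1 [2->1 ok]
  20: obs=y cand={1,2} pick 2 [1->2 ok]
  21: obs=y cand={1,2} pick 1 [2->1 ok]
  22: obs=y cand={1,2} pick 2 [1->2 ok]
  23: obs=y cand={1,2} pick 1 [2->1 ok]
  24: obs=y cand={1,2} pick 2 [1->2 ok]
  25: obs=y cand={1,2} pick 1 [2->1 ok]
  26: obs=x cand={0} pick 0 [1->0 ok]
  27: obs=y cand={1,2} pick 1 [0->1 ok]

0,1,0,0,1,2,2,2,1,2,2,1,0,1,0,1,2,2,2,1,2,1,2,1,2,1,0,1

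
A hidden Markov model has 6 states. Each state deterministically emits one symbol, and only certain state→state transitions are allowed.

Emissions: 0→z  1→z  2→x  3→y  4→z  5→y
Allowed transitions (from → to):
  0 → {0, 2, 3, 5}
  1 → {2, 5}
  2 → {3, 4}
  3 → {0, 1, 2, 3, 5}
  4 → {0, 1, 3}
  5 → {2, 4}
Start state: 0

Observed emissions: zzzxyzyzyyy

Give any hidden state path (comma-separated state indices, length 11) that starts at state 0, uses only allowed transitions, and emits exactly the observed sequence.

0,0,0,2,3,1,5,4,3,3,5

  t0 'z' -> {0,1,4}, take 0 (start)
  t1 'z' -> {0,1,4}, take 0 (0->0 ok)
  t2 'z' -> {0,1,4}, take 0 (0->0 ok)
  t3 'x' -> {2}, take 2 (0->2 ok)
  t4 'y' -> {3,5}, take 3 (2->3 ok)
  t5 'z' -> {0,1,4}, take 1 (3->1 ok)
  t6 'y' -> {3,5}, take 5 (1->5 ok)
  t7 'z' -> {0,1,4}, take 4 (5->4 ok)
  t8 'y' -> {3,5}, take 3 (4->3 ok)
  t9 'y' -> {3,5}, take 3 (3->3 ok)
  t10 'y' -> {3,5}, take 5 (3->5 ok)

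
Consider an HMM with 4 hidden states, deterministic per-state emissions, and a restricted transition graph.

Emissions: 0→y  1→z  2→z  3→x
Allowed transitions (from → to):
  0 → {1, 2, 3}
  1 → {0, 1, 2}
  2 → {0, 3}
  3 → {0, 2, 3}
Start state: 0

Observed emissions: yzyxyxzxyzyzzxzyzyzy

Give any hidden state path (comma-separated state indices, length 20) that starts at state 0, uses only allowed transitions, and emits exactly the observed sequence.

  0: obs=y cand={0} pick 0 [start]
  1: obs=z cand={1,2} pick 1 [0->1 ok]
  2: obs=y cand={0} pick 0 [1->0 ok]
  3: obs=x cand={3} pick 3 [0->3 ok]
  4: obs=y cand={0} pick 0 [3->0 ok]
  5: obs=x cand={3} pick 3 [0->3 ok]
  6: obs=z cand={1,2} pick 2 [3->2 ok]
  7: obs=x cand={3} pick 3 [2->3 ok]
  8: obs=y cand={0} pick 0 [3->0 ok]
  9: obs=z cand={1,2} pick 2 [0->2 ok]
  10: obs=y cand={0} pick 0 [2->0 ok]
  11: obs=z cand={1,2} pick 1 [0->1 ok]
  12: obs=z cand={1,2} pick 2 [1->2 ok]
  13: obs=x cand={3} pick 3 [2->3 ok]
  14: obs=z cand={1,2} pick 2 [3->2 ok]
  15: obs=y cand={0} pick 0 [2->0 ok]
  16: obs=z cand={1,2} pick 1 [0->1 ok]
  17: obs=y cand={0} pick 0 [1->0 ok]
  18: obs=z cand={1,2} pick 1 [0->1 ok]
  19: obs=y cand={0} pick 0 [1->0 ok]

0,1,0,3,0,3,2,3,0,2,0,1,2,3,2,0,1,0,1,0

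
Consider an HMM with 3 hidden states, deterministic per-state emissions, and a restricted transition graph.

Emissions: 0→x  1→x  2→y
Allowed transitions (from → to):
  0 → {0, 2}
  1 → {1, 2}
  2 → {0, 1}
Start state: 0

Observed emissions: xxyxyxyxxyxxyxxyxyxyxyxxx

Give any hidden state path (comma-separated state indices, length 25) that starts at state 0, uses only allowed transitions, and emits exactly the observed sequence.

  0: obs=x cand={0,1} pick 0 [start]
  1: obs=x cand={0,1} pick 0 [0->0 ok]
  2: obs=y cand={2} pick 2 [0->2 ok]
  3: obs=x cand={0,1} pick 0 [2->0 ok]
  4: obs=y cand={2} pick 2 [0->2 ok]
  5: obs=x cand={0,1} pick 0 [2->0 ok]
  6: obs=y cand={2} pick 2 [0->2 ok]
  7: obs=x cand={0,1} pick 0 [2->0 ok]
  8: obs=x cand={0,1} pick 0 [0->0 ok]
  9: obs=y cand={2} pick 2 [0->2 ok]
  10: obs=x cand={0,1} pick 0 [2->0 ok]
  11: obs=x cand={0,1} pick 0 [0->0 ok]
  12: obs=y cand={2} pick 2 [0->2 ok]
  13: obs=x cand={0,1} pick 1 [2->1 ok]
  14: obs=x cand={0,1} pick 1 [1->1 ok]
  15: obs=y cand={2} pick 2 [1->2 ok]
  16: obs=x cand={0,1} pick 1 [2->1 ok]
  17: obs=y cand={2} pick 2 [1->2 ok]
  18: obs=x cand={0,1} pick 1 [2->1 ok]
  19: obs=y cand={2} pick 2 [1->2 ok]
  20: obs=x cand={0,1} pick 1 [2->1 ok]
  21: obs=y cand={2} pick 2 [1->2 ok]
  22: obs=x cand={0,1} pick 0 [2->0 ok]
  23: obs=x cand={0,1} pick 0 [0->0 ok]
  24: obs=x cand={0,1} pick 0 [0->0 ok]

0,0,2,0,2,0,2,0,0,2,0,0,2,1,1,2,1,2,1,2,1,2,0,0,0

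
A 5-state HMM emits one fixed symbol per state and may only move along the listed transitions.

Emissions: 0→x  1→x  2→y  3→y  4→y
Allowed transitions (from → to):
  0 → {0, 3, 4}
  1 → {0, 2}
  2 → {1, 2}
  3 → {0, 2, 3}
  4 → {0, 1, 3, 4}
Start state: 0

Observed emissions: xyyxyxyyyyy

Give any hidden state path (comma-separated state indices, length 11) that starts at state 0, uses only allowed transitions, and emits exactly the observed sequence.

0,3,3,0,3,0,3,2,2,2,2

  t0 'x' -> {0,1}, take 0 (start)
  t1 'y' -> {2,3,4}, take 3 (0->3 ok)
  t2 'y' -> {2,3,4}, take 3 (3->3 ok)
  t3 'x' -> {0,1}, take 0 (3->0 ok)
  t4 'y' -> {2,3,4}, take 3 (0->3 ok)
  t5 'x' -> {0,1}, take 0 (3->0 ok)
  t6 'y' -> {2,3,4}, take 3 (0->3 ok)
  t7 'y' -> {2,3,4}, take 2 (3->2 ok)
  t8 'y' -> {2,3,4}, take 2 (2->2 ok)
  t9 'y' -> {2,3,4}, take 2 (2->2 ok)
  t10 'y' -> {2,3,4}, take 2 (2->2 ok)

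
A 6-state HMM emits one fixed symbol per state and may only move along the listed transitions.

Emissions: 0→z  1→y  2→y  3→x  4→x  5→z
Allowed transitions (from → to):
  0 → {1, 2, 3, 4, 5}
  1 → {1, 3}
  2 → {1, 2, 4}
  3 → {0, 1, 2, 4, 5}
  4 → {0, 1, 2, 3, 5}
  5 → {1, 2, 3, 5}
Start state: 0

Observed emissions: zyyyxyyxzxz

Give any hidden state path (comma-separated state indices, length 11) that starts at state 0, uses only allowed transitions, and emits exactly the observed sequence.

0,1,1,1,3,1,1,3,0,4,0

  [0] z  {0,5}  => 0  start
  [1] y  {1,2}  => 1  0->1 ok
  [2] y  {1,2}  => 1  1->1 ok
  [3] y  {1,2}  => 1  1->1 ok
  [4] x  {3,4}  => 3  1->3 ok
  [5] y  {1,2}  => 1  3->1 ok
  [6] y  {1,2}  => 1  1->1 ok
  [7] x  {3,4}  => 3  1->3 ok
  [8] z  {0,5}  => 0  3->0 ok
  [9] x  {3,4}  => 4  0->4 ok
  [10] z  {0,5}  => 0  4->0 ok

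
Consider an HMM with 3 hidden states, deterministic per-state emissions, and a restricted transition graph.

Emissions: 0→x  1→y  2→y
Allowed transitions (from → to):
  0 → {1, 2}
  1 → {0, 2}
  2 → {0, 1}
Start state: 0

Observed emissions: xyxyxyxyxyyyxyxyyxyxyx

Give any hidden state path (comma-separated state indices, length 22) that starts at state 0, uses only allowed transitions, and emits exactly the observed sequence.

  t0 'x' -> {0}, take 0 (start)
  t1 'y' -> {1,2}, take 2 (0->2 ok)
  t2 'x' -> {0}, take 0 (2->0 ok)
  t3 'y' -> {1,2}, take 1 (0->1 ok)
  t4 'x' -> {0}, take 0 (1->0 ok)
  t5 'y' -> {1,2}, take 1 (0->1 ok)
  t6 'x' -> {0}, take 0 (1->0 ok)
  t7 'y' -> {1,2}, take 1 (0->1 ok)
  t8 'x' -> {0}, take 0 (1->0 ok)
  t9 'y' -> {1,2}, take 2 (0->2 ok)
  t10 'y' -> {1,2}, take 1 (2->1 ok)
  t11 'y' -> {1,2}, take 2 (1->2 ok)
  t12 'x' -> {0}, take 0 (2->0 ok)
  t13 'y' -> {1,2}, take 1 (0->1 ok)
  t14 'x' -> {0}, take 0 (1->0 ok)
  t15 'y' -> {1,2}, take 1 (0->1 ok)
  t16 'y' -> {1,2}, take 2 (1->2 ok)
  t17 'x' -> {0}, take 0 (2->0 ok)
  t18 'y' -> {1,2}, take 1 (0->1 ok)
  t19 'x' -> {0}, take 0 (1->0 ok)
  t20 'y' -> {1,2}, take 2 (0->2 ok)
  t21 'x' -> {0}, take 0 (2->0 ok)

0,2,0,1,0,1,0,1,0,2,1,2,0,1,0,1,2,0,1,0,2,0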